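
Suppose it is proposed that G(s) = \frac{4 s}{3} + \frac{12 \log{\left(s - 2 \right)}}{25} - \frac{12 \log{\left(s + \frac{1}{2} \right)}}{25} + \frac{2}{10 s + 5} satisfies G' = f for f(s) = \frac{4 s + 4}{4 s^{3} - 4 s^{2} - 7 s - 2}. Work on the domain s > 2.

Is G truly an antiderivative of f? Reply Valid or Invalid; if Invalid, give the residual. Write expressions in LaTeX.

d/ds[G] = \frac{16 s^{3} - 16 s^{2} - 16 s + 4}{12 s^{3} - 12 s^{2} - 21 s - 6}
d/ds[G] - f(s) = \frac{4}{3} != 0.

Invalid: d/ds[G] - f = \frac{4}{3}, which is not 0.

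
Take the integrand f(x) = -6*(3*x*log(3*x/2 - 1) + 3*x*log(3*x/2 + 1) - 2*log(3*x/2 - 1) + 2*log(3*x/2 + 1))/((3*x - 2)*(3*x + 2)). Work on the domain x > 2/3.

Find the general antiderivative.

Recognize the product-rule pattern: f = u'v + uv' with u = -2*log(3*x/2 + 1), v = log(3*x/2 - 1), so integration by parts undoes it.
Check: d/dx[-2*log(3*x/2 - 1)*log(3*x/2 + 1)] = (-18*x*log(3*x/2 - 1) - 18*x*log(3*x/2 + 1) + 12*log(3*x/2 - 1) - 12*log(3*x/2 + 1))/(9*x**2 - 4), which equals f(x).

F(x) = -2*log(3*x/2 - 1)*log(3*x/2 + 1) + C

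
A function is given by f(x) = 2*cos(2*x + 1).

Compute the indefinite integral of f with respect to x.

Any candidate F(x) must reproduce f(x) exactly when differentiated.
Check: d/dx[sin(2*x + 1)] = 2*cos(2*x + 1) = f(x).

F(x) = sin(2*x + 1) + C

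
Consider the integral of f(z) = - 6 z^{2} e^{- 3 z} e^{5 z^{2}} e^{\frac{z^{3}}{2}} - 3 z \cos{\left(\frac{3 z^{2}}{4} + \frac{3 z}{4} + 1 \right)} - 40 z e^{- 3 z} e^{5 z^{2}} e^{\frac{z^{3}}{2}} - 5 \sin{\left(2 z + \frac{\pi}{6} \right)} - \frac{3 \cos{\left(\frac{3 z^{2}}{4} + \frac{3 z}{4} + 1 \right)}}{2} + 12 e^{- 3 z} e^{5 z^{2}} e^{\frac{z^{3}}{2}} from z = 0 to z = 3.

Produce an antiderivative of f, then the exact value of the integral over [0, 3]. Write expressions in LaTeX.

Antiderivative: F(z) = - 2 \sin{\left(\frac{3 z^{2}}{4} + \frac{3 z}{4} + 1 \right)} + \frac{5 \cos{\left(2 z + \frac{\pi}{6} \right)}}{2} - 4 e^{- 3 z} e^{5 z^{2}} e^{\frac{z^{3}}{2}}; value = - 4 e^{\frac{99}{2}} - \frac{5 \sqrt{3}}{4} - 2 \sin{\left(10 \right)} + 2 \sin{\left(1 \right)} + \frac{5 \cos{\left(\frac{\pi}{6} + 6 \right)}}{2} + 4

Integrate term by term and add the pieces.
F(z) = - 2 \sin{\left(\frac{3 z^{2}}{4} + \frac{3 z}{4} + 1 \right)} + \frac{5 \cos{\left(2 z + \frac{\pi}{6} \right)}}{2} - 4 e^{- 3 z} e^{5 z^{2}} e^{\frac{z^{3}}{2}} is an antiderivative of f.
Check: d/dz[- 2 \sin{\left(\frac{3 z^{2}}{4} + \frac{3 z}{4} + 1 \right)} + \frac{5 \cos{\left(2 z + \frac{\pi}{6} \right)}}{2} - 4 e^{- 3 z} e^{5 z^{2}} e^{\frac{z^{3}}{2}}] = \frac{\left(- 12 z^{2} e^{5 z^{2}} e^{\frac{z^{3}}{2}} - 6 z e^{3 z} \cos{\left(\frac{3 z^{2}}{4} + \frac{3 z}{4} + 1 \right)} - 80 z e^{5 z^{2}} e^{\frac{z^{3}}{2}} - 10 e^{3 z} \sin{\left(2 z + \frac{\pi}{6} \right)} - 3 e^{3 z} \cos{\left(\frac{3 z^{2}}{4} + \frac{3 z}{4} + 1 \right)} + 24 e^{5 z^{2}} e^{\frac{z^{3}}{2}}\right) e^{- 3 z}}{2}, which equals f(z).
F(3) = - 4 e^{\frac{99}{2}} - 2 \sin{\left(10 \right)} + \frac{5 \cos{\left(\frac{\pi}{6} + 6 \right)}}{2}; F(0) = -4 - 2 \sin{\left(1 \right)} + \frac{5 \sqrt{3}}{4}.
Integral = F(3) - F(0) = - 4 e^{\frac{99}{2}} - \frac{5 \sqrt{3}}{4} - 2 \sin{\left(10 \right)} + 2 \sin{\left(1 \right)} + \frac{5 \cos{\left(\frac{\pi}{6} + 6 \right)}}{2} + 4.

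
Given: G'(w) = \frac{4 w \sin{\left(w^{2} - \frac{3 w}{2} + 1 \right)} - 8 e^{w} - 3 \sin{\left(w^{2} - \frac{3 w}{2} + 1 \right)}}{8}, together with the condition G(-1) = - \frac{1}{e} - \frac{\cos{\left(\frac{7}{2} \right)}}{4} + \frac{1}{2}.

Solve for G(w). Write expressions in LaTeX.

G(w) = \frac{- 4 e^{w} - \cos{\left(w^{2} - \frac{3 w}{2} + 1 \right)} + 2}{4}

Recover the given G'(w) by differentiating a candidate G(w); any mismatch rules it out.
A general antiderivative is - e^{w} - \frac{\cos{\left(w^{2} - \frac{3 w}{2} + 1 \right)}}{4} + C.
The condition gives C = - \frac{1}{e} - \frac{\cos{\left(\frac{7}{2} \right)}}{4} + \frac{1}{2} - (- \frac{1}{e} - \frac{\cos{\left(\frac{7}{2} \right)}}{4}) = \frac{1}{2}.
So G(w) = \frac{- 4 e^{w} - \cos{\left(w^{2} - \frac{3 w}{2} + 1 \right)} + 2}{4}.
Check: d/dw[\frac{- 4 e^{w} - \cos{\left(w^{2} - \frac{3 w}{2} + 1 \right)} + 2}{4}] = \frac{w \sin{\left(w^{2} - \frac{3 w}{2} + 1 \right)}}{2} - e^{w} - \frac{3 \sin{\left(w^{2} - \frac{3 w}{2} + 1 \right)}}{8}, which equals G'(w).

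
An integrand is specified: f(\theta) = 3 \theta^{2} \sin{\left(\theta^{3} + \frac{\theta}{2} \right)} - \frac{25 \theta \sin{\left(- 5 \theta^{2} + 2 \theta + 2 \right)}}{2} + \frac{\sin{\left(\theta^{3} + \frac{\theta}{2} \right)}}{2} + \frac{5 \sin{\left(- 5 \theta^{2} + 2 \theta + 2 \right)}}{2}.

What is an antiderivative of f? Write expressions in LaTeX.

The integrand splits into summands that can be handled one at a time.
Check: d/d\theta[\frac{- 4 \cos{\left(\theta^{3} + \frac{\theta}{2} \right)} - 5 \cos{\left(- 5 \theta^{2} + 2 \theta + 2 \right)}}{4}] = 3 \theta^{2} \sin{\left(\theta^{3} + \frac{\theta}{2} \right)} - \frac{25 \theta \sin{\left(- 5 \theta^{2} + 2 \theta + 2 \right)}}{2} + \frac{\sin{\left(\theta^{3} + \frac{\theta}{2} \right)}}{2} + \frac{5 \sin{\left(- 5 \theta^{2} + 2 \theta + 2 \right)}}{2} = f(\theta).

An antiderivative is F(\theta) = \frac{- 4 \cos{\left(\theta^{3} + \frac{\theta}{2} \right)} - 5 \cos{\left(- 5 \theta^{2} + 2 \theta + 2 \right)}}{4}.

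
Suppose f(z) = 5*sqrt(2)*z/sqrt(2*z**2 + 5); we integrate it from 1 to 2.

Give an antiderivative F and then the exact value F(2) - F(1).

Antiderivative: F(z) = 5*sqrt(z**2 + 5/2); value = -5*sqrt(14)/2 + 5*sqrt(26)/2

f matches the chain-rule pattern g'(h)*h' with inner function h(z) = z**2 + 5/2; substituting u = h(z) collapses the integral.
F(z) = 5*sqrt(z**2 + 5/2) is an antiderivative of f.
Check: d/dz[5*sqrt(z**2 + 5/2)] = 5*sqrt(2)*z/sqrt(2*z**2 + 5) = f(z).
F(2) = 5*sqrt(26)/2; F(1) = 5*sqrt(14)/2.
Integral = F(2) - F(1) = -5*sqrt(14)/2 + 5*sqrt(26)/2.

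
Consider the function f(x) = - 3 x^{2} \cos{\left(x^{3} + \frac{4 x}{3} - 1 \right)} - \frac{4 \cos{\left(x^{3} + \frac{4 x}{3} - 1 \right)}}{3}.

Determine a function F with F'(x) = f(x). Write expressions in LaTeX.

f matches the chain-rule pattern g'(h)*h' with inner function h(x) = x^{3} + \frac{4 x}{3} - 1; substituting u = h(x) collapses the integral.
Check: d/dx[- \sin{\left(x^{3} + \frac{4 x}{3} - 1 \right)}] = - 3 x^{2} \cos{\left(x^{3} + \frac{4 x}{3} - 1 \right)} - \frac{4 \cos{\left(x^{3} + \frac{4 x}{3} - 1 \right)}}{3} = f(x).

An antiderivative is F(x) = - \sin{\left(x^{3} + \frac{4 x}{3} - 1 \right)}.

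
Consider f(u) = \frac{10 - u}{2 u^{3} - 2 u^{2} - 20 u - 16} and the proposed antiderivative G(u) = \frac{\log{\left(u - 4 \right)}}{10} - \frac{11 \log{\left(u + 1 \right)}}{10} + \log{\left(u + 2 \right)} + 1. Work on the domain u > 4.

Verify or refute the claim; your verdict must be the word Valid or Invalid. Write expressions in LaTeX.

Valid - differentiating G returns exactly f.

d/du[G] = \frac{10 - u}{2 u^{3} - 2 u^{2} - 20 u - 16}
This equals f(u) exactly, so the claim holds.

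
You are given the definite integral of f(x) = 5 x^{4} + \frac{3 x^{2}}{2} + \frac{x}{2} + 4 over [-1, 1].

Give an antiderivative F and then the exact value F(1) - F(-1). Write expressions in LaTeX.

Antiderivative: F(x) = x^{5} + \frac{x^{3}}{2} + \frac{x^{2}}{4} + 4 x; value = 11

Integrate term by term and add the pieces.
F(x) = x^{5} + \frac{x^{3}}{2} + \frac{x^{2}}{4} + 4 x is an antiderivative of f.
Check: d/dx[x^{5} + \frac{x^{3}}{2} + \frac{x^{2}}{4} + 4 x] = 5 x^{4} + \frac{3 x^{2}}{2} + \frac{x}{2} + 4 = f(x).
F(1) = \frac{23}{4}; F(-1) = - \frac{21}{4}.
Integral = F(1) - F(-1) = 11.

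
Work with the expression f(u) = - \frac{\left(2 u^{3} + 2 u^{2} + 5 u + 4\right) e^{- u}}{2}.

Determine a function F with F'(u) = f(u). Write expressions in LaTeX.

An antiderivative is F(u) = u^{3} e^{- u} + 4 u^{2} e^{- u} + \frac{21 u e^{- u}}{2} + \frac{25 e^{- u}}{2}.

f has the shape v'r + vr' for v = u^{3} + 4 u^{2} + \frac{21 u}{2} + \frac{25}{2} and r = e^{- u} — it is the derivative of the product v*r.
Check: d/du[u^{3} e^{- u} + 4 u^{2} e^{- u} + \frac{21 u e^{- u}}{2} + \frac{25 e^{- u}}{2}] = \frac{\left(- 2 u^{3} - 2 u^{2} - 5 u - 4\right) e^{- u}}{2}, which equals f(u).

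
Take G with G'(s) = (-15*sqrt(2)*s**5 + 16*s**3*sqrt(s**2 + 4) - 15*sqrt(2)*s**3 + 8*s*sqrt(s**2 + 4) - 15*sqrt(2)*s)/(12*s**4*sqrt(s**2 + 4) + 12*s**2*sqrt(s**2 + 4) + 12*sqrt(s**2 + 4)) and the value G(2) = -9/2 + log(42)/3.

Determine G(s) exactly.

The proposed G(s) is checked by its d/ds: the result must match the given G'(s).
A general antiderivative is -5*sqrt(s**2/2 + 2)/2 + log(2*s**4 + 2*s**2 + 2)/3 + C.
The condition gives C = -9/2 + log(42)/3 - (-5 + log(42)/3) = 1/2.
So G(s) = -5*sqrt(s**2/2 + 2)/2 + log(2*s**4 + 2*s**2 + 2)/3 + 1/2.
Check: d/ds[-5*sqrt(s**2/2 + 2)/2 + log(2*s**4 + 2*s**2 + 2)/3 + 1/2] = (-15*sqrt(2)*s**5 + 16*s**3*sqrt(s**2 + 4) - 15*sqrt(2)*s**3 + 8*s*sqrt(s**2 + 4) - 15*sqrt(2)*s)/(12*s**4*sqrt(s**2 + 4) + 12*s**2*sqrt(s**2 + 4) + 12*sqrt(s**2 + 4)) = G'(s).

G(s) = -5*sqrt(s**2/2 + 2)/2 + log(2*s**4 + 2*s**2 + 2)/3 + 1/2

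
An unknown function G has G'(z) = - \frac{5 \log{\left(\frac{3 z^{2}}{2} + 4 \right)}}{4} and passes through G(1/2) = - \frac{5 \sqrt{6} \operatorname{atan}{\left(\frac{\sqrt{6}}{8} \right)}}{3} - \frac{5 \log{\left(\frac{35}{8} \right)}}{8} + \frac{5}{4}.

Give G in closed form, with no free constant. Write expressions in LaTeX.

Since d/dz undoes antidifferentiation here, G(z) must give back the stated G'(z).
A general antiderivative is - \frac{5 z \log{\left(\frac{3 z^{2}}{2} + 4 \right)}}{4} + \frac{5 z}{2} - \frac{5 \sqrt{6} \operatorname{atan}{\left(\frac{\sqrt{6} z}{4} \right)}}{3} + C.
The condition gives C = - \frac{5 \sqrt{6} \operatorname{atan}{\left(\frac{\sqrt{6}}{8} \right)}}{3} - \frac{5 \log{\left(\frac{35}{8} \right)}}{8} + \frac{5}{4} - (- \frac{5 \sqrt{6} \operatorname{atan}{\left(\frac{\sqrt{6}}{8} \right)}}{3} - \frac{5 \log{\left(\frac{35}{8} \right)}}{8} + \frac{5}{4}) = 0.
So G(z) = - \frac{5 z \log{\left(\frac{3 z^{2}}{2} + 4 \right)}}{4} + \frac{5 z}{2} - \frac{5 \sqrt{6} \operatorname{atan}{\left(\frac{\sqrt{6} z}{4} \right)}}{3}.
Check: d/dz[- \frac{5 z \log{\left(\frac{3 z^{2}}{2} + 4 \right)}}{4} + \frac{5 z}{2} - \frac{5 \sqrt{6} \operatorname{atan}{\left(\frac{\sqrt{6} z}{4} \right)}}{3}] = - \frac{5 \log{\left(\frac{3 z^{2}}{2} + 4 \right)}}{4} = G'(z).

G(z) = - \frac{5 z \log{\left(\frac{3 z^{2}}{2} + 4 \right)}}{4} + \frac{5 z}{2} - \frac{5 \sqrt{6} \operatorname{atan}{\left(\frac{\sqrt{6} z}{4} \right)}}{3}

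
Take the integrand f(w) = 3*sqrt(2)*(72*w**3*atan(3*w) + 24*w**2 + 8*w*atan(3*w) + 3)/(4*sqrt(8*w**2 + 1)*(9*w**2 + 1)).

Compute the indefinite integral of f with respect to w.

F(w) = 3*sqrt(4*w**2 + 1/2)*atan(3*w)/2 + C

Recognize the product-rule pattern: f = u'v + uv' with u = 3*sqrt(4*w**2 + 1/2)/2, v = atan(3*w), so integration by parts undoes it.
Check: d/dw[3*sqrt(4*w**2 + 1/2)*atan(3*w)/2] = (216*w**3*atan(3*w) + 72*w**2 + 24*w*atan(3*w) + 9)/(18*sqrt(2)*w**2*sqrt(8*w**2 + 1) + 2*sqrt(2)*sqrt(8*w**2 + 1)), which equals f(w).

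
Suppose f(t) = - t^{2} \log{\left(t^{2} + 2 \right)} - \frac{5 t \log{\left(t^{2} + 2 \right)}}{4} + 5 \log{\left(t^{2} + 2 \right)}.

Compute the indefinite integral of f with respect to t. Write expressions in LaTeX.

F(t) = - \frac{t^{3} \log{\left(t^{2} + 2 \right)}}{3} + \frac{2 t^{3}}{9} - \frac{5 t^{2} \log{\left(t^{2} + 2 \right)}}{8} + \frac{5 t^{2}}{8} + 5 t \log{\left(t^{2} + 2 \right)} - \frac{34 t}{3} - \frac{5 \log{\left(t^{2} + 2 \right)}}{4} + \frac{34 \sqrt{2} \operatorname{atan}{\left(\frac{\sqrt{2} t}{2} \right)}}{3} + C

Integrate term by term and add the pieces.
Check: d/dt[- \frac{t^{3} \log{\left(t^{2} + 2 \right)}}{3} + \frac{2 t^{3}}{9} - \frac{5 t^{2} \log{\left(t^{2} + 2 \right)}}{8} + \frac{5 t^{2}}{8} + 5 t \log{\left(t^{2} + 2 \right)} - \frac{34 t}{3} - \frac{5 \log{\left(t^{2} + 2 \right)}}{4} + \frac{34 \sqrt{2} \operatorname{atan}{\left(\frac{\sqrt{2} t}{2} \right)}}{3}] = - t^{2} \log{\left(t^{2} + 2 \right)} - \frac{5 t \log{\left(t^{2} + 2 \right)}}{4} + 5 \log{\left(t^{2} + 2 \right)} = f(t).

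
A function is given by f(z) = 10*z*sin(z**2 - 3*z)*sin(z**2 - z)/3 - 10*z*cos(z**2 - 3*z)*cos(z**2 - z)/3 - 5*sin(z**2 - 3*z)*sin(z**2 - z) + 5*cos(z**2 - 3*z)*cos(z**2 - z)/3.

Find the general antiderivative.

F(z) = -5*sin(z**2 - z)*cos(z**2 - 3*z)/3 + C

Recognize the product-rule pattern: f = u'v + uv' with u = -5*cos(z**2 - 3*z)/3, v = sin(z**2 - z), so integration by parts undoes it.
Check: d/dz[-5*sin(z**2 - z)*cos(z**2 - 3*z)/3] = 10*z*sin(z**2 - 3*z)*sin(z**2 - z)/3 - 10*z*cos(z**2 - 3*z)*cos(z**2 - z)/3 - 5*sin(z**2 - 3*z)*sin(z**2 - z) + 5*cos(z**2 - 3*z)*cos(z**2 - z)/3 = f(z).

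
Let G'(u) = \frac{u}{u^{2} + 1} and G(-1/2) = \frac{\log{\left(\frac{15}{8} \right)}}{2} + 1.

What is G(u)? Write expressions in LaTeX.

G'(u) matches the chain-rule pattern g'(h)*h' with inner function h(u) = \frac{3 u^{2}}{2} + \frac{3}{2}; substituting w = h(u) collapses the integral.
A general antiderivative is \frac{\log{\left(\frac{3 u^{2}}{2} + \frac{3}{2} \right)}}{2} + C.
The condition gives C = \frac{\log{\left(\frac{15}{8} \right)}}{2} + 1 - (\frac{\log{\left(\frac{15}{8} \right)}}{2}) = 1.
So G(u) = \frac{\log{\left(\frac{3 u^{2}}{2} + \frac{3}{2} \right)}}{2} + 1.
Check: d/du[\frac{\log{\left(\frac{3 u^{2}}{2} + \frac{3}{2} \right)}}{2} + 1] = \frac{u}{u^{2} + 1} = G'(u).

G(u) = \frac{\log{\left(\frac{3 u^{2}}{2} + \frac{3}{2} \right)}}{2} + 1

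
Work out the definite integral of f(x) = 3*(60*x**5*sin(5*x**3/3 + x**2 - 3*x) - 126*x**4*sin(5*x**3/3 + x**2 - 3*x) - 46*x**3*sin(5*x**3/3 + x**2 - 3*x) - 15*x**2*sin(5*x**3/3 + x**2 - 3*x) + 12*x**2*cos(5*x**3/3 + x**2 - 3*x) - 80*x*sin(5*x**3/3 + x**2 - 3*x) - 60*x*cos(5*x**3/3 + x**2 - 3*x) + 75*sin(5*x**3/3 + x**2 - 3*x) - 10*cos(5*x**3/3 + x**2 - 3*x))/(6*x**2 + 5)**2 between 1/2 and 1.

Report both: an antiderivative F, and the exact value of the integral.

Antiderivative: F(x) = (5 - 2*x)*cos(5*x**3/3 + x**2 - 3*x)/(2*x**2 + 5/3); value = -24*cos(25/24)/13 + 9*cos(1/3)/11

Since d/dx undoes antidifferentiation here, F'(x) = f(x) is required of F(x).
F(x) = (5 - 2*x)*cos(5*x**3/3 + x**2 - 3*x)/(2*x**2 + 5/3) is an antiderivative of f.
Check: d/dx[(5 - 2*x)*cos(5*x**3/3 + x**2 - 3*x)/(2*x**2 + 5/3)] = (180*x**5*sin(5*x**3/3 + x**2 - 3*x) - 378*x**4*sin(5*x**3/3 + x**2 - 3*x) - 138*x**3*sin(5*x**3/3 + x**2 - 3*x) - 45*x**2*sin(5*x**3/3 + x**2 - 3*x) + 36*x**2*cos(5*x**3/3 + x**2 - 3*x) - 240*x*sin(5*x**3/3 + x**2 - 3*x) - 180*x*cos(5*x**3/3 + x**2 - 3*x) + 225*sin(5*x**3/3 + x**2 - 3*x) - 30*cos(5*x**3/3 + x**2 - 3*x))/(36*x**4 + 60*x**2 + 25), which equals f(x).
F(1) = 9*cos(1/3)/11; F(1/2) = 24*cos(25/24)/13.
Integral = F(1) - F(1/2) = -24*cos(25/24)/13 + 9*cos(1/3)/11.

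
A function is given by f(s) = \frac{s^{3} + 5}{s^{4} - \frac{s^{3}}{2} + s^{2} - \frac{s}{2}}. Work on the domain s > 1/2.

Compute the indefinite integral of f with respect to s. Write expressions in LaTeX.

F(s) = - \frac{50 \log{\left(s \right)} - 41 \log{\left(s - \frac{1}{2} \right)} - 7 \log{\left(s^{2} + 1 \right)} + 18 \operatorname{atan}{\left(s \right)}}{5} + C

Factor the denominator (s \left(2 s - 1\right) \left(s^{2} + 1\right)) and decompose: f = \frac{2 \left(7 s - 9\right)}{5 \left(s^{2} + 1\right)} + \frac{82}{5 \left(2 s - 1\right)} - \frac{10}{s}; each piece integrates to a log, atan, or power term.
Check: d/ds[- \frac{50 \log{\left(s \right)} - 41 \log{\left(s - \frac{1}{2} \right)} - 7 \log{\left(s^{2} + 1 \right)} + 18 \operatorname{atan}{\left(s \right)}}{5}] = \frac{2 s^{3} + 10}{2 s^{4} - s^{3} + 2 s^{2} - s}, which equals f(s).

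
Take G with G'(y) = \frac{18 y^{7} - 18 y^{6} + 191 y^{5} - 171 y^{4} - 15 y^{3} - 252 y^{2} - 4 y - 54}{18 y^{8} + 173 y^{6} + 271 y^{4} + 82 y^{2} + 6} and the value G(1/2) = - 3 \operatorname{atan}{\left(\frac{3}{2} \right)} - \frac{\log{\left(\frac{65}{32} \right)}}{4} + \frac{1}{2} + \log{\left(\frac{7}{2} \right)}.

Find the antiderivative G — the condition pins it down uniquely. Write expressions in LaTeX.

G(y) = - \frac{- 4 \log{\left(2 y^{2} + 3 \right)} + \log{\left(\frac{y^{4}}{2} + 4 y^{2} + 1 \right)} + 12 \operatorname{atan}{\left(3 y \right)} - 2}{4}

Recover the given G'(y) by differentiating a candidate G(y); any mismatch rules it out.
A general antiderivative is \log{\left(2 y^{2} + 3 \right)} - \frac{\log{\left(\frac{y^{4}}{2} + 4 y^{2} + 1 \right)}}{4} - 3 \operatorname{atan}{\left(3 y \right)} + C.
The condition gives C = - 3 \operatorname{atan}{\left(\frac{3}{2} \right)} - \frac{\log{\left(\frac{65}{32} \right)}}{4} + \frac{1}{2} + \log{\left(\frac{7}{2} \right)} - (- 3 \operatorname{atan}{\left(\frac{3}{2} \right)} - \frac{\log{\left(\frac{65}{32} \right)}}{4} + \log{\left(\frac{7}{2} \right)}) = \frac{1}{2}.
So G(y) = - \frac{- 4 \log{\left(2 y^{2} + 3 \right)} + \log{\left(\frac{y^{4}}{2} + 4 y^{2} + 1 \right)} + 12 \operatorname{atan}{\left(3 y \right)} - 2}{4}.
Check: d/dy[- \frac{- 4 \log{\left(2 y^{2} + 3 \right)} + \log{\left(\frac{y^{4}}{2} + 4 y^{2} + 1 \right)} + 12 \operatorname{atan}{\left(3 y \right)} - 2}{4}] = \frac{18 y^{7} - 18 y^{6} + 191 y^{5} - 171 y^{4} - 15 y^{3} - 252 y^{2} - 4 y - 54}{18 y^{8} + 173 y^{6} + 271 y^{4} + 82 y^{2} + 6} = G'(y).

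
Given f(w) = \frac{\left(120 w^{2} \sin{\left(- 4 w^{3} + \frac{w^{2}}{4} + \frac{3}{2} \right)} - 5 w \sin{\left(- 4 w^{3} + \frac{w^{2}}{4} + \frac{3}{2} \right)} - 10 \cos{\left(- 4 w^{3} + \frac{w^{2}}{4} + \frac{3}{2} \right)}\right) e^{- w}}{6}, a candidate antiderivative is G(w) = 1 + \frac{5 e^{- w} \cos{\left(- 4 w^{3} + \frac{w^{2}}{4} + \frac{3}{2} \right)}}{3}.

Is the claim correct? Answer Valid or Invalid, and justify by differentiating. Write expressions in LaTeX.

d/dw[G] = \frac{\left(120 w^{2} \sin{\left(- 4 w^{3} + \frac{w^{2}}{4} + \frac{3}{2} \right)} - 5 w \sin{\left(- 4 w^{3} + \frac{w^{2}}{4} + \frac{3}{2} \right)} - 10 \cos{\left(- 4 w^{3} + \frac{w^{2}}{4} + \frac{3}{2} \right)}\right) e^{- w}}{6}
This equals f(w) exactly, so the claim holds.

Valid - differentiating G returns exactly f.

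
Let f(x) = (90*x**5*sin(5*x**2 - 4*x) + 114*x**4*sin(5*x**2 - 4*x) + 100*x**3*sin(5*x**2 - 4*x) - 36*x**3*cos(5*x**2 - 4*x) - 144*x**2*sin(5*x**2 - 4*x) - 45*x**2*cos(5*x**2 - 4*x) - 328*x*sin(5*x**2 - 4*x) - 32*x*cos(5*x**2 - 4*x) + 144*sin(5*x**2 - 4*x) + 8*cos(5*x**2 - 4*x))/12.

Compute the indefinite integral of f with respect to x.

Recognize the product-rule pattern: f = u'v + uv' with u = -3*x**4/4 - 5*x**3/4 - 4*x**2/3 + 2*x/3 + 3, v = cos(5*x**2 - 4*x), so integration by parts undoes it.
Check: d/dx[-3*x**4*cos(5*x**2 - 4*x)/4 - 5*x**3*cos(5*x**2 - 4*x)/4 - 4*x**2*cos(5*x**2 - 4*x)/3 + 2*x*cos(5*x**2 - 4*x)/3 + 3*cos(5*x**2 - 4*x)] = 15*x**5*sin(5*x**2 - 4*x)/2 + 19*x**4*sin(5*x**2 - 4*x)/2 + 25*x**3*sin(5*x**2 - 4*x)/3 - 3*x**3*cos(5*x**2 - 4*x) - 12*x**2*sin(5*x**2 - 4*x) - 15*x**2*cos(5*x**2 - 4*x)/4 - 82*x*sin(5*x**2 - 4*x)/3 - 8*x*cos(5*x**2 - 4*x)/3 + 12*sin(5*x**2 - 4*x) + 2*cos(5*x**2 - 4*x)/3, which equals f(x).

F(x) = -3*x**4*cos(5*x**2 - 4*x)/4 - 5*x**3*cos(5*x**2 - 4*x)/4 - 4*x**2*cos(5*x**2 - 4*x)/3 + 2*x*cos(5*x**2 - 4*x)/3 + 3*cos(5*x**2 - 4*x) + C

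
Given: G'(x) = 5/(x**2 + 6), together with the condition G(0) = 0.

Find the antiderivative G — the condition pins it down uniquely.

G(x) = 5*sqrt(6)*atan(sqrt(6)*x/6)/6

Check a candidate G(x) by differentiating: d/dx[G] must match the given G'(x).
A general antiderivative is 5*sqrt(6)*atan(sqrt(6)*x/6)/6 + C.
The condition gives C = 0 - (0) = 0.
So G(x) = 5*sqrt(6)*atan(sqrt(6)*x/6)/6.
Check: d/dx[5*sqrt(6)*atan(sqrt(6)*x/6)/6] = 5/(x**2 + 6) = G'(x).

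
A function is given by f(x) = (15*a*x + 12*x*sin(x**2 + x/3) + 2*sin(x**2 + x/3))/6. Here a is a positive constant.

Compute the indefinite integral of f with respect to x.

A first test for any F(x): its x-derivative must equal f(x) identically.
Check: d/dx[5*a*x**2/4 - cos(x**2 + x/3)] = 5*a*x/2 + 2*x*sin(x**2 + x/3) + sin(x**2 + x/3)/3, which equals f(x).

F(x) = 5*a*x**2/4 - cos(x**2 + x/3) + C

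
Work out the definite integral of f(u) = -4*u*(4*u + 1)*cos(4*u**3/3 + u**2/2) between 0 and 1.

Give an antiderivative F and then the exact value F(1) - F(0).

Antiderivative: F(u) = -4*sin(4*u**3/3 + u**2/2); value = -4*sin(11/6)

The substitution w = 4*u**3/3 + u**2/2 works: f is exactly (dF/dw)*(dw/du) for that inner function.
F(u) = -4*sin(4*u**3/3 + u**2/2) is an antiderivative of f.
Check: d/du[-4*sin(4*u**3/3 + u**2/2)] = -16*u**2*cos(4*u**3/3 + u**2/2) - 4*u*cos(4*u**3/3 + u**2/2), which equals f(u).
F(1) = -4*sin(11/6); F(0) = 0.
Integral = F(1) - F(0) = -4*sin(11/6).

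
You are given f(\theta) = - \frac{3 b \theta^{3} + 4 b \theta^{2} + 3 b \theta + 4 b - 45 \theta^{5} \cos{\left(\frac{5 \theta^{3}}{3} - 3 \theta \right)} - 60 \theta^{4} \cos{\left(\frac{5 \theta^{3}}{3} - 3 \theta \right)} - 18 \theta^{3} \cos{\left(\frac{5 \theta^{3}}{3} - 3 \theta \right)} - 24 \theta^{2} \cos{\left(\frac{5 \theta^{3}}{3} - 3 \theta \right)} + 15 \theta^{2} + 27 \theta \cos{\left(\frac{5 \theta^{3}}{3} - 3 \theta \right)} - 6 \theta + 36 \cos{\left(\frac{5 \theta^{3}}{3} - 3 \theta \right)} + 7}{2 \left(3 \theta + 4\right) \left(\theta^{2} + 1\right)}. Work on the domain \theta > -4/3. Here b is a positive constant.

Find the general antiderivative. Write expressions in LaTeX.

F(\theta) = - \frac{b \theta}{2} - \frac{5 \log{\left(3 \theta + 4 \right)}}{2} + \frac{3 \sin{\left(\frac{5 \theta^{3}}{3} - 3 \theta \right)}}{2} + \operatorname{atan}{\left(\theta \right)} + C

A first test for any F(\theta): its \theta-derivative must equal f(\theta) identically.
Check: d/d\theta[- \frac{b \theta}{2} - \frac{5 \log{\left(3 \theta + 4 \right)}}{2} + \frac{3 \sin{\left(\frac{5 \theta^{3}}{3} - 3 \theta \right)}}{2} + \operatorname{atan}{\left(\theta \right)}] = \frac{- 3 b \theta^{3} - 4 b \theta^{2} - 3 b \theta - 4 b + 45 \theta^{5} \cos{\left(\frac{5 \theta^{3}}{3} - 3 \theta \right)} + 60 \theta^{4} \cos{\left(\frac{5 \theta^{3}}{3} - 3 \theta \right)} + 18 \theta^{3} \cos{\left(\frac{5 \theta^{3}}{3} - 3 \theta \right)} + 24 \theta^{2} \cos{\left(\frac{5 \theta^{3}}{3} - 3 \theta \right)} - 15 \theta^{2} - 27 \theta \cos{\left(\frac{5 \theta^{3}}{3} - 3 \theta \right)} + 6 \theta - 36 \cos{\left(\frac{5 \theta^{3}}{3} - 3 \theta \right)} - 7}{6 \theta^{3} + 8 \theta^{2} + 6 \theta + 8}, which equals f(\theta).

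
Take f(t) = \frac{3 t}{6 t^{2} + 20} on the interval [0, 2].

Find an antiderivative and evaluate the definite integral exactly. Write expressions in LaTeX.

Antiderivative: F(t) = \frac{\log{\left(\frac{3 t^{2}}{2} + 5 \right)}}{4}; value = - \frac{\log{\left(5 \right)}}{4} + \frac{\log{\left(11 \right)}}{4}

f matches the chain-rule pattern g'(h)*h' with inner function h(t) = \frac{3 t^{2}}{2} + 5; substituting u = h(t) collapses the integral.
F(t) = \frac{\log{\left(\frac{3 t^{2}}{2} + 5 \right)}}{4} is an antiderivative of f.
Check: d/dt[\frac{\log{\left(\frac{3 t^{2}}{2} + 5 \right)}}{4}] = \frac{3 t}{6 t^{2} + 20} = f(t).
F(2) = \frac{\log{\left(11 \right)}}{4}; F(0) = \frac{\log{\left(5 \right)}}{4}.
Integral = F(2) - F(0) = - \frac{\log{\left(5 \right)}}{4} + \frac{\log{\left(11 \right)}}{4}.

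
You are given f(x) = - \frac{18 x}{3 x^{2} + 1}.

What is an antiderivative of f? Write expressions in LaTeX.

The substitution u = 2 x^{2} + \frac{2}{3} works: f is exactly (dF/du)*(du/dx) for that inner function.
Check: d/dx[- 3 \log{\left(2 x^{2} + \frac{2}{3} \right)}] = - \frac{18 x}{3 x^{2} + 1} = f(x).

An antiderivative is F(x) = - 3 \log{\left(2 x^{2} + \frac{2}{3} \right)}.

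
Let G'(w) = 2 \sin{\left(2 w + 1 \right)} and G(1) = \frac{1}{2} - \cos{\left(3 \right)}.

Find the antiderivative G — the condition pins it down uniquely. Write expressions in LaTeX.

A candidate passes only if d/dw[G] lands on the given G'(w) exactly.
A general antiderivative is - \cos{\left(2 w + 1 \right)} + C.
The condition gives C = \frac{1}{2} - \cos{\left(3 \right)} - (- \cos{\left(3 \right)}) = \frac{1}{2}.
So G(w) = \frac{1}{2} - \cos{\left(2 w + 1 \right)}.
Check: d/dw[\frac{1}{2} - \cos{\left(2 w + 1 \right)}] = 2 \sin{\left(2 w + 1 \right)} = G'(w).

G(w) = \frac{1}{2} - \cos{\left(2 w + 1 \right)}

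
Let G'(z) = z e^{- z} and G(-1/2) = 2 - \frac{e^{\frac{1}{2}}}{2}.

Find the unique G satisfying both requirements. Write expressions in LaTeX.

Recognize the product-rule pattern: G'(z) = u'v + uv' with u = - z - 1, v = e^{- z}, so integration by parts undoes it.
A general antiderivative is \left(- z - 1\right) e^{- z} + C.
The condition gives C = 2 - \frac{e^{\frac{1}{2}}}{2} - (- \frac{e^{\frac{1}{2}}}{2}) = 2.
So G(z) = \left(- z + 2 e^{z} - 1\right) e^{- z}.
Check: d/dz[\left(- z + 2 e^{z} - 1\right) e^{- z}] = z e^{- z} = G'(z).

G(z) = \left(- z + 2 e^{z} - 1\right) e^{- z}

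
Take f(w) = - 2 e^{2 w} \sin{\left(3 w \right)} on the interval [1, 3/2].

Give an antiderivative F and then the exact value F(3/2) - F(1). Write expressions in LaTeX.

A first test for any F(w): its w-derivative must equal f(w) identically.
F(w) = \frac{2 \left(- 2 \sin{\left(3 w \right)} + 3 \cos{\left(3 w \right)}\right) e^{2 w}}{13} is an antiderivative of f.
Check: d/dw[\frac{2 \left(- 2 \sin{\left(3 w \right)} + 3 \cos{\left(3 w \right)}\right) e^{2 w}}{13}] = - 2 e^{2 w} \sin{\left(3 w \right)} = f(w).
F(3/2) = \frac{6 e^{3} \cos{\left(\frac{9}{2} \right)}}{13} - \frac{4 e^{3} \sin{\left(\frac{9}{2} \right)}}{13}; F(1) = \frac{6 e^{2} \cos{\left(3 \right)}}{13} - \frac{4 e^{2} \sin{\left(3 \right)}}{13}.
Integral = F(3/2) - F(1) = \frac{6 e^{3} \cos{\left(\frac{9}{2} \right)}}{13} + \frac{4 e^{2} \sin{\left(3 \right)}}{13} - \frac{6 e^{2} \cos{\left(3 \right)}}{13} - \frac{4 e^{3} \sin{\left(\frac{9}{2} \right)}}{13}.

Antiderivative: F(w) = \frac{2 \left(- 2 \sin{\left(3 w \right)} + 3 \cos{\left(3 w \right)}\right) e^{2 w}}{13}; value = \frac{6 e^{3} \cos{\left(\frac{9}{2} \right)}}{13} + \frac{4 e^{2} \sin{\left(3 \right)}}{13} - \frac{6 e^{2} \cos{\left(3 \right)}}{13} - \frac{4 e^{3} \sin{\left(\frac{9}{2} \right)}}{13}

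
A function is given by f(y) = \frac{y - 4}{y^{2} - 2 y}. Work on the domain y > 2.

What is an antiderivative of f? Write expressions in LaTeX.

The denominator factors as y \left(y - 2\right); partial fractions split f into directly integrable pieces: - \frac{1}{y - 2} + \frac{2}{y}.
Check: d/dy[2 \log{\left(y \right)} - \log{\left(y - 2 \right)}] = \frac{y - 4}{y^{2} - 2 y} = f(y).

An antiderivative is F(y) = 2 \log{\left(y \right)} - \log{\left(y - 2 \right)}.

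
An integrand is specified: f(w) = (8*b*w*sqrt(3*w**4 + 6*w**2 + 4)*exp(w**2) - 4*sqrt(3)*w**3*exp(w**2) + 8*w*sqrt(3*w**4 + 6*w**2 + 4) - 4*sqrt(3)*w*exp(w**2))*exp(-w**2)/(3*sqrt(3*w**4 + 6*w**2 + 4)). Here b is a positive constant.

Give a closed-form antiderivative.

Since d/dw undoes antidifferentiation here, F'(w) = f(w) is required of F(w).
Check: d/dw[4*b*w**2/3 - 2*sqrt(w**4 + 2*w**2 + 4/3)/3 - 4*exp(-w**2)/3] = (8*b*w*sqrt(3*w**4 + 6*w**2 + 4)*exp(w**2) - 4*sqrt(3)*w**3*exp(w**2) + 8*w*sqrt(3*w**4 + 6*w**2 + 4) - 4*sqrt(3)*w*exp(w**2))*exp(-w**2)/(3*sqrt(3*w**4 + 6*w**2 + 4)) = f(w).

An antiderivative is F(w) = 4*b*w**2/3 - 2*sqrt(w**4 + 2*w**2 + 4/3)/3 - 4*exp(-w**2)/3.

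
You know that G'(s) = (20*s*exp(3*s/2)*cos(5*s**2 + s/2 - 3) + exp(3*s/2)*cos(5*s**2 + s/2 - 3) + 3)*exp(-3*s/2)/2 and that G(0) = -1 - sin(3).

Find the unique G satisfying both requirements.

G(s) = (exp(3*s/2)*sin(5*s**2 + s/2 - 3) - 1)*exp(-3*s/2)

A candidate passes only if d/ds[G] lands on the given G'(s) exactly.
A general antiderivative is sin(5*s**2 + s/2 - 3) - exp(-3*s/2) + C.
The condition gives C = -1 - sin(3) - (-1 - sin(3)) = 0.
So G(s) = (exp(3*s/2)*sin(5*s**2 + s/2 - 3) - 1)*exp(-3*s/2).
Check: d/ds[(exp(3*s/2)*sin(5*s**2 + s/2 - 3) - 1)*exp(-3*s/2)] = (20*s*exp(3*s/2)*cos(5*s**2 + s/2 - 3) + exp(3*s/2)*cos(5*s**2 + s/2 - 3) + 3)*exp(-3*s/2)/2 = G'(s).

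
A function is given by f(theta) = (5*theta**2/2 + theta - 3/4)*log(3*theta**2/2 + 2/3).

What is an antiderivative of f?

A candidate is checked by its d/dtheta: the result must match f(theta).
Check: d/dtheta[(-180*theta**3 - 162*theta**2 + 27*theta*(10*theta**2 + 6*theta - 9)*log(3*theta**2/2 + 2/3) + 726*theta + 72*log(theta**2 + 4/9) - 484*atan(3*theta/2))/324] = 5*theta**2*log(9*theta**2 + 4)/2 - 5*theta**2*log(6)/2 + theta*log(9*theta**2 + 4) - theta*log(6) - 3*log(9*theta**2 + 4)/4 + 3*log(6)/4, which equals f(theta).

An antiderivative is F(theta) = (-180*theta**3 - 162*theta**2 + 27*theta*(10*theta**2 + 6*theta - 9)*log(3*theta**2/2 + 2/3) + 726*theta + 72*log(theta**2 + 4/9) - 484*atan(3*theta/2))/324.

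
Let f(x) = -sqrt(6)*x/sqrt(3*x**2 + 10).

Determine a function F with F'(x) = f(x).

f matches the chain-rule pattern g'(h)*h' with inner function h(x) = x**2/2 + 5/3; substituting u = h(x) collapses the integral.
Check: d/dx[-2*sqrt(x**2/2 + 5/3)] = -sqrt(6)*x/sqrt(3*x**2 + 10) = f(x).

An antiderivative is F(x) = -2*sqrt(x**2/2 + 5/3).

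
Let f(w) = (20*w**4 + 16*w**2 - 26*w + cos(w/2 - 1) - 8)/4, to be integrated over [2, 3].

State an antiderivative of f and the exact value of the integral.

Antiderivative: F(w) = w**5 + 4*w**3/3 - 13*w**2/4 - 2*w + sin(w/2 - 1)/2; value = sin(1/2)/2 + 2617/12

Differentiate the proposed F(w) back; it has to land on f(w) exactly.
F(w) = w**5 + 4*w**3/3 - 13*w**2/4 - 2*w + sin(w/2 - 1)/2 is an antiderivative of f.
Check: d/dw[w**5 + 4*w**3/3 - 13*w**2/4 - 2*w + sin(w/2 - 1)/2] = 5*w**4 + 4*w**2 - 13*w/2 + cos(w/2 - 1)/4 - 2, which equals f(w).
F(3) = sin(1/2)/2 + 975/4; F(2) = 77/3.
Integral = F(3) - F(2) = sin(1/2)/2 + 2617/12.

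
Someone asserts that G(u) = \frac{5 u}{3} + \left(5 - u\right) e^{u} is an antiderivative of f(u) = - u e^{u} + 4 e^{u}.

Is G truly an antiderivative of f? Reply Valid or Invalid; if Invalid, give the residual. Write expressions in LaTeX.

Invalid: d/du[G] - f = \frac{5}{3}, which is not 0.

d/du[G] = - u e^{u} + 4 e^{u} + \frac{5}{3}
d/du[G] - f(u) = \frac{5}{3} != 0.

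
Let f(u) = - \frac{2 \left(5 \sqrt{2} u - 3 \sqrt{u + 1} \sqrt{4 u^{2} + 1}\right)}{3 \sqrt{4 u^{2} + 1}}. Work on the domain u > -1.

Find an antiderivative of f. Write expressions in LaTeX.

Whatever form F(u) takes, F'(u) = f(u) is non-negotiable.
Check: d/du[\frac{4 \left(u + 1\right)^{\frac{3}{2}}}{3} - \frac{5 \sqrt{2 u^{2} + \frac{1}{2}}}{3}] = \frac{- 10 \sqrt{2} u + 6 \sqrt{u + 1} \sqrt{4 u^{2} + 1}}{3 \sqrt{4 u^{2} + 1}}, which equals f(u).

An antiderivative is F(u) = \frac{4 \left(u + 1\right)^{\frac{3}{2}}}{3} - \frac{5 \sqrt{2 u^{2} + \frac{1}{2}}}{3}.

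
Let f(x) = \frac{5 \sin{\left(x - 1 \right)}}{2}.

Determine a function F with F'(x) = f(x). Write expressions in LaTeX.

Check any antiderivative F(x) by computing F'(x) and comparing it with f(x).
Check: d/dx[- \frac{5 \cos{\left(x - 1 \right)}}{2}] = \frac{5 \sin{\left(x - 1 \right)}}{2} = f(x).

An antiderivative is F(x) = - \frac{5 \cos{\left(x - 1 \right)}}{2}.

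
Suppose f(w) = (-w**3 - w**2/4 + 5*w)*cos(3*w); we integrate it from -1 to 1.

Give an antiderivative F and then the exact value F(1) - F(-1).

A first test for any F(w): its w-derivative must equal f(w) identically.
F(w) = -w**3*sin(3*w)/3 - w**2*sin(3*w)/12 - w**2*cos(3*w)/3 + 17*w*sin(3*w)/9 - w*cos(3*w)/18 + sin(3*w)/54 + 17*cos(3*w)/27 is an antiderivative of f.
Check: d/dw[-w**3*sin(3*w)/3 - w**2*sin(3*w)/12 - w**2*cos(3*w)/3 + 17*w*sin(3*w)/9 - w*cos(3*w)/18 + sin(3*w)/54 + 17*cos(3*w)/27] = -w**3*cos(3*w) - w**2*cos(3*w)/4 + 5*w*cos(3*w), which equals f(w).
F(1) = 13*cos(3)/54 + 161*sin(3)/108; F(-1) = 19*cos(3)/54 + 175*sin(3)/108.
Integral = F(1) - F(-1) = -7*sin(3)/54 - cos(3)/9.

Antiderivative: F(w) = -w**3*sin(3*w)/3 - w**2*sin(3*w)/12 - w**2*cos(3*w)/3 + 17*w*sin(3*w)/9 - w*cos(3*w)/18 + sin(3*w)/54 + 17*cos(3*w)/27; value = -7*sin(3)/54 - cos(3)/9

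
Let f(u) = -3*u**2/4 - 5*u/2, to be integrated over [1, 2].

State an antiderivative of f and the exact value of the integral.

Integrate term by term and add the pieces.
F(u) = -u**3/4 - 5*u**2/4 is an antiderivative of f.
Check: d/du[-u**3/4 - 5*u**2/4] = -3*u**2/4 - 5*u/2 = f(u).
F(2) = -7; F(1) = -3/2.
Integral = F(2) - F(1) = -11/2.

Antiderivative: F(u) = -u**3/4 - 5*u**2/4; value = -11/2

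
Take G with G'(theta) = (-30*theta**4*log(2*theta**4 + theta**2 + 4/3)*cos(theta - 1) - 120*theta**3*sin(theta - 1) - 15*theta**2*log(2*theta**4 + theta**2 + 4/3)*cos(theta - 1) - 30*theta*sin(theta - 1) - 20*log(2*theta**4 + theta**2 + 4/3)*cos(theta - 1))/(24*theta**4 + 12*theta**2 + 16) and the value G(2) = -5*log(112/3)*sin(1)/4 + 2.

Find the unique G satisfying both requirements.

G'(theta) has the shape u'v + uv' for u = -5*log(2*theta**4 + theta**2 + 4/3)/4 and v = sin(theta - 1) — it is the derivative of the product u*v.
A general antiderivative is -5*log(2*theta**4 + theta**2 + 4/3)*sin(theta - 1)/4 + C.
The condition gives C = -5*log(112/3)*sin(1)/4 + 2 - (-5*log(112/3)*sin(1)/4) = 2.
So G(theta) = -(5*log(2*theta**4 + theta**2 + 4/3)*sin(theta - 1) - 8)/4.
Check: d/dtheta[-(5*log(2*theta**4 + theta**2 + 4/3)*sin(theta - 1) - 8)/4] = (-30*theta**4*log(2*theta**4 + theta**2 + 4/3)*cos(theta - 1) - 120*theta**3*sin(theta - 1) - 15*theta**2*log(2*theta**4 + theta**2 + 4/3)*cos(theta - 1) - 30*theta*sin(theta - 1) - 20*log(2*theta**4 + theta**2 + 4/3)*cos(theta - 1))/(24*theta**4 + 12*theta**2 + 16) = G'(theta).

G(theta) = -(5*log(2*theta**4 + theta**2 + 4/3)*sin(theta - 1) - 8)/4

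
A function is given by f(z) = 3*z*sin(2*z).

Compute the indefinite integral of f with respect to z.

F(z) = -3*z*cos(2*z)/2 + 3*sin(2*z)/4 + C

Any candidate F(z) must reproduce f(z) exactly when differentiated.
Check: d/dz[-3*z*cos(2*z)/2 + 3*sin(2*z)/4] = 3*z*sin(2*z) = f(z).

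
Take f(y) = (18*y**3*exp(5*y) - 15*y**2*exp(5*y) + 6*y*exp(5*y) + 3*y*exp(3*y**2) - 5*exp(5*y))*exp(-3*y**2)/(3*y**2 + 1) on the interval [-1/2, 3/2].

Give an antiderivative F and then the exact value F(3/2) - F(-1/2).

Antiderivative: F(y) = -exp(5*y)*exp(-3*y**2) + log(3*y**2 + 1)/2; value = -exp(3/4) - log(7/4)/2 + exp(-13/4) + log(31/4)/2

A candidate is checked by its d/dy: the result must match f(y).
F(y) = -exp(5*y)*exp(-3*y**2) + log(3*y**2 + 1)/2 is an antiderivative of f.
Check: d/dy[-exp(5*y)*exp(-3*y**2) + log(3*y**2 + 1)/2] = (18*y**3*exp(5*y) - 15*y**2*exp(5*y) + 6*y*exp(5*y) + 3*y*exp(3*y**2) - 5*exp(5*y))/(3*y**2*exp(3*y**2) + exp(3*y**2)), which equals f(y).
F(3/2) = -exp(3/4) + log(31/4)/2; F(-1/2) = -exp(-13/4) + log(7/4)/2.
Integral = F(3/2) - F(-1/2) = -exp(3/4) - log(7/4)/2 + exp(-13/4) + log(31/4)/2.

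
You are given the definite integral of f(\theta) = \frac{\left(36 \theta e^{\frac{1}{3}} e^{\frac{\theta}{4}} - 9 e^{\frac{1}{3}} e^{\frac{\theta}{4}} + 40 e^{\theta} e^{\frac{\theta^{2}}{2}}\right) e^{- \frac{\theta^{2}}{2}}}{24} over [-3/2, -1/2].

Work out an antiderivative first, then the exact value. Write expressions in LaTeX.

Antiderivative: F(\theta) = \frac{10 e^{\theta} - 9 e^{- \frac{\theta^{2}}{2} + \frac{\theta}{4} + \frac{1}{3}}}{6}; value = - \frac{3 e^{\frac{1}{12}}}{2} - \frac{5}{3 e^{\frac{3}{2}}} + \frac{3}{2 e^{\frac{7}{6}}} + \frac{5}{3 e^{\frac{1}{2}}}

An antiderivative F(\theta) passes only if d/d\theta[F] lands on f(\theta) exactly.
F(\theta) = \frac{10 e^{\theta} - 9 e^{- \frac{\theta^{2}}{2} + \frac{\theta}{4} + \frac{1}{3}}}{6} is an antiderivative of f.
Check: d/d\theta[\frac{10 e^{\theta} - 9 e^{- \frac{\theta^{2}}{2} + \frac{\theta}{4} + \frac{1}{3}}}{6}] = \frac{3 \theta e^{\frac{1}{3}} e^{\frac{\theta}{4}} e^{- \frac{\theta^{2}}{2}}}{2} - \frac{3 e^{\frac{1}{3}} e^{\frac{\theta}{4}} e^{- \frac{\theta^{2}}{2}}}{8} + \frac{5 e^{\theta}}{3}, which equals f(\theta).
F(-1/2) = - \frac{3 e^{\frac{1}{12}}}{2} + \frac{5}{3 e^{\frac{1}{2}}}; F(-3/2) = - \frac{3}{2 e^{\frac{7}{6}}} + \frac{5}{3 e^{\frac{3}{2}}}.
Integral = F(-1/2) - F(-3/2) = - \frac{3 e^{\frac{1}{12}}}{2} - \frac{5}{3 e^{\frac{3}{2}}} + \frac{3}{2 e^{\frac{7}{6}}} + \frac{5}{3 e^{\frac{1}{2}}}.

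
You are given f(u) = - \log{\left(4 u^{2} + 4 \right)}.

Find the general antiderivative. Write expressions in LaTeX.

Differentiate the proposed F(u) back; it has to land on f(u) exactly.
Check: d/du[- u \log{\left(4 u^{2} + 4 \right)} + 2 u - 2 \operatorname{atan}{\left(u \right)}] = - \log{\left(u^{2} + 1 \right)} - 2 \log{\left(2 \right)}, which equals f(u).

F(u) = - u \log{\left(4 u^{2} + 4 \right)} + 2 u - 2 \operatorname{atan}{\left(u \right)} + C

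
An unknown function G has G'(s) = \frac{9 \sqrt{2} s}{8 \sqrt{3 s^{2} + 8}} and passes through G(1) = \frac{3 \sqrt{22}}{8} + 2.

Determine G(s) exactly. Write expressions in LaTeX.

The substitution u = \frac{3 s^{2}}{2} + 4 works: G'(s) is exactly (dG/du)*(du/ds) for that inner function.
A general antiderivative is \frac{3 \sqrt{\frac{3 s^{2}}{2} + 4}}{4} + C.
The condition gives C = \frac{3 \sqrt{22}}{8} + 2 - (\frac{3 \sqrt{22}}{8}) = 2.
So G(s) = \frac{3 \sqrt{\frac{3 s^{2}}{2} + 4}}{4} + 2.
Check: d/ds[\frac{3 \sqrt{\frac{3 s^{2}}{2} + 4}}{4} + 2] = \frac{9 \sqrt{2} s}{8 \sqrt{3 s^{2} + 8}} = G'(s).

G(s) = \frac{3 \sqrt{\frac{3 s^{2}}{2} + 4}}{4} + 2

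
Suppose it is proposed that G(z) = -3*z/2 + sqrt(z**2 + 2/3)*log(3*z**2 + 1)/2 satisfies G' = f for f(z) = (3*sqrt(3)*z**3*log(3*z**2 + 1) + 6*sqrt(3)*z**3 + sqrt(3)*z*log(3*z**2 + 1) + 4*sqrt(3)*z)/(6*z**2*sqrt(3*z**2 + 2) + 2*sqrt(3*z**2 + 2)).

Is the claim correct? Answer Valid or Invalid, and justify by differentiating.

d/dz[G] = (9*z**3*log(3*z**2 + 1) + 18*z**3 - 9*sqrt(3)*z**2*sqrt(3*z**2 + 2) + 3*z*log(3*z**2 + 1) + 12*z - 3*sqrt(3)*sqrt(3*z**2 + 2))/(6*sqrt(3)*z**2*sqrt(3*z**2 + 2) + 2*sqrt(3)*sqrt(3*z**2 + 2))
d/dz[G] - f(z) = -3/2 != 0.

Invalid: d/dz[G] - f = -3/2, which is not 0.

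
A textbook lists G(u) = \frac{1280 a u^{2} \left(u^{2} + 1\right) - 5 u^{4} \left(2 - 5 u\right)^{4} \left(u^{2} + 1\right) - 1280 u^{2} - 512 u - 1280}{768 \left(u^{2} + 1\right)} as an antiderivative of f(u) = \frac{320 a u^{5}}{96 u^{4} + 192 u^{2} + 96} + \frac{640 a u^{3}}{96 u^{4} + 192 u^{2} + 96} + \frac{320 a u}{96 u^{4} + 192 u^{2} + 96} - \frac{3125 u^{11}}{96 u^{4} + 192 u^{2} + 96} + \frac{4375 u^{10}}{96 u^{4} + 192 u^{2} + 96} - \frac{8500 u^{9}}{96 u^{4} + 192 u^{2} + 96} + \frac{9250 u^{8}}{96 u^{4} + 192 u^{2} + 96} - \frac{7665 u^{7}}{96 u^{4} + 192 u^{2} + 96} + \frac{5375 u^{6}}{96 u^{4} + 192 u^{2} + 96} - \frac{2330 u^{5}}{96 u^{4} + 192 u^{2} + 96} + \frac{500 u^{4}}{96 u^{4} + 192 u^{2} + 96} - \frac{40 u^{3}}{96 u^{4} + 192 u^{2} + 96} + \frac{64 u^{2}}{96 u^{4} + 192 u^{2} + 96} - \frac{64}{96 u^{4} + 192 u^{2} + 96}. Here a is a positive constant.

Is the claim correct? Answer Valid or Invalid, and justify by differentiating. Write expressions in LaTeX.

d/du[G] = \frac{320 a u^{5} + 640 a u^{3} + 320 a u - 3125 u^{11} + 4375 u^{10} - 8500 u^{9} + 9250 u^{8} - 7665 u^{7} + 5375 u^{6} - 2330 u^{5} + 500 u^{4} - 40 u^{3} + 64 u^{2} - 64}{96 u^{4} + 192 u^{2} + 96}
This equals f(u) exactly, so the claim holds.

Valid: G'(u) = f(u).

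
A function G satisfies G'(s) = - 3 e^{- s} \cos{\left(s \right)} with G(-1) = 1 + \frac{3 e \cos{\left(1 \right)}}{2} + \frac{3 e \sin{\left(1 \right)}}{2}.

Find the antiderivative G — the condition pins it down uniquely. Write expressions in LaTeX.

Recover the given G'(s) by differentiating a candidate G(s); any mismatch rules it out.
A general antiderivative is - \frac{3 e^{- s} \sin{\left(s \right)}}{2} + \frac{3 e^{- s} \cos{\left(s \right)}}{2} + C.
The condition gives C = 1 + \frac{3 e \cos{\left(1 \right)}}{2} + \frac{3 e \sin{\left(1 \right)}}{2} - (\frac{3 e \cos{\left(1 \right)}}{2} + \frac{3 e \sin{\left(1 \right)}}{2}) = 1.
So G(s) = \frac{\left(2 e^{s} - 3 \sin{\left(s \right)} + 3 \cos{\left(s \right)}\right) e^{- s}}{2}.
Check: d/ds[\frac{\left(2 e^{s} - 3 \sin{\left(s \right)} + 3 \cos{\left(s \right)}\right) e^{- s}}{2}] = - 3 e^{- s} \cos{\left(s \right)} = G'(s).

G(s) = \frac{\left(2 e^{s} - 3 \sin{\left(s \right)} + 3 \cos{\left(s \right)}\right) e^{- s}}{2}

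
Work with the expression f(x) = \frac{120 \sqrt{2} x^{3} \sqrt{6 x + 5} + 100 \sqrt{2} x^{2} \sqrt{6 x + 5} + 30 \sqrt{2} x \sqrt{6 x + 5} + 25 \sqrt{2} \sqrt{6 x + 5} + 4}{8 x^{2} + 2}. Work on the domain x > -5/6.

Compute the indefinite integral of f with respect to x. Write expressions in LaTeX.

F(x) = \frac{\sqrt{2} \left(36 x^{2} \sqrt{6 x + 5} + 60 x \sqrt{6 x + 5} + 25 \sqrt{6 x + 5} + 3 \sqrt{2} \operatorname{atan}{\left(2 x \right)}\right)}{6} + C

A candidate is checked by its d/dx: the result must match f(x).
Check: d/dx[\frac{\sqrt{2} \left(36 x^{2} \sqrt{6 x + 5} + 60 x \sqrt{6 x + 5} + 25 \sqrt{6 x + 5} + 3 \sqrt{2} \operatorname{atan}{\left(2 x \right)}\right)}{6}] = \frac{720 \sqrt{2} x^{4} + 1200 \sqrt{2} x^{3} + 680 \sqrt{2} x^{2} + 300 \sqrt{2} x + 4 \sqrt{6 x + 5} + 125 \sqrt{2}}{8 x^{2} \sqrt{6 x + 5} + 2 \sqrt{6 x + 5}}, which equals f(x).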